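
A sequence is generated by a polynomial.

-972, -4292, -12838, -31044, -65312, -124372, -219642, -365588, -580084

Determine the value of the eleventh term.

-1305422

First differences: -3320  -8546  -18206  -34268  -59060  -95270  -145946  -214496
Second differences: -5226  -9660  -16062  -24792  -36210  -50676  -68550
Third differences: -4434  -6402  -8730  -11418  -14466  -17874
Fourth differences: -1968  -2328  -2688  -3048  -3408
Fifth differences: -360  -360  -360  -360
Fifth differences constant at -360.
-3408 − 360 = -3768;  -17874 − 3768 = -21642;  -68550 − 21642 = -90192;  -214496 − 90192 = -304688;  -580084 − 304688 = -884772
-3768 − 360 = -4128;  -21642 − 4128 = -25770;  -90192 − 25770 = -115962;  -304688 − 115962 = -420650;  -884772 − 420650 = -1305422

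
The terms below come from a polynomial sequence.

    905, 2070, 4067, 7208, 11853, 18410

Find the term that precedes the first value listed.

1165  1997  3141  4645  6557
832  1144  1504  1912
312  360  408
48  48
The fourth differences are constant at 48.
Work back: 312 − 48 = 264;  832 − 264 = 568;  1165 − 568 = 597;  905 − 597 = 308

308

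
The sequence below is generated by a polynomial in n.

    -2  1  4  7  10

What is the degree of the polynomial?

Δ: 3, 3, 3, 3
The first differences are constant, so the polynomial has degree 1.

1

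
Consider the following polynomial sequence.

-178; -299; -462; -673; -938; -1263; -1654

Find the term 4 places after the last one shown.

D1: -121  -163  -211  -265  -325  -391
D2: -42  -48  -54  -60  -66
D3: -6  -6  -6  -6
Constant third difference = -6, so extend:
-66 − 6 = -72;  -391 − 72 = -463;  -1654 − 463 = -2117
-72 − 6 = -78;  -463 − 78 = -541;  -2117 − 541 = -2658
-78 − 6 = -84;  -541 − 84 = -625;  -2658 − 625 = -3283
-84 − 6 = -90;  -625 − 90 = -715;  -3283 − 715 = -3998

-3998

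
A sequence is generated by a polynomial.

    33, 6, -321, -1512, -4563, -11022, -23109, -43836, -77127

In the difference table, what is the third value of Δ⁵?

D1: -27, -327, -1191, -3051, -6459, -12087, -20727, -33291
D2: -300, -864, -1860, -3408, -5628, -8640, -12564
D3: -564, -996, -1548, -2220, -3012, -3924
D4: -432, -552, -672, -792, -912
D5: -120, -120, -120, -120

-120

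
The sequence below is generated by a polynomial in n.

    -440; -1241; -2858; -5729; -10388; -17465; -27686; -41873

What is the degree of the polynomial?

4

D1: -801, -1617, -2871, -4659, -7077, -10221, -14187
D2: -816, -1254, -1788, -2418, -3144, -3966
D3: -438, -534, -630, -726, -822
D4: -96, -96, -96, -96
The fourth differences are constant, so the polynomial has degree 4.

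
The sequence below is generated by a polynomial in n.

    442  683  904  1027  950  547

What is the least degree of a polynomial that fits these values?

241, 221, 123, -77, -403
-20, -98, -200, -326
-78, -102, -126
-24, -24
The fourth differences are constant, so the polynomial has degree 4.

4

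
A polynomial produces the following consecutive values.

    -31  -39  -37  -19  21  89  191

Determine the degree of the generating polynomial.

Δ: -8, 2, 18, 40, 68, 102
Δ²: 10, 16, 22, 28, 34
Δ³: 6, 6, 6, 6
The third differences are constant, so the polynomial has degree 3.

3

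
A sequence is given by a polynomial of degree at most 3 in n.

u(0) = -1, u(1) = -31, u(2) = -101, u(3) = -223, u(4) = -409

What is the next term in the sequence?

-30  -70  -122  -186
-40  -52  -64
-12  -12
Constant third difference = -12, so extend:
-64 − 12 = -76;  -186 − 76 = -262;  -409 − 262 = -671

-671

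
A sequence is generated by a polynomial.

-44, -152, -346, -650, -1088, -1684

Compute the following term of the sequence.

-2462

Δ: -108  -194  -304  -438  -596
Δ²: -86  -110  -134  -158
Δ³: -24  -24  -24
The third differences are constant (-24).
-158 − 24 = -182;  -596 − 182 = -778;  -1684 − 778 = -2462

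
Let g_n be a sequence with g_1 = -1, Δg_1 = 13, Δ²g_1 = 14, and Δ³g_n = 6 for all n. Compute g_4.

86

Build the table forward from the leading diagonal:
Third differences: 6  6  6  6
Second differences: 14  20  26  32
First differences: 13  27  47  73
g: -1  12  39  86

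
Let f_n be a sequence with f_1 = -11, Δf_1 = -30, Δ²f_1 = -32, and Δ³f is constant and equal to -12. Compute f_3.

Build the table forward from the leading diagonal:
Δ³: -12, -12, -12
Δ²: -32, -44, -56
Δ: -30, -62, -106
f: -11, -41, -103

-103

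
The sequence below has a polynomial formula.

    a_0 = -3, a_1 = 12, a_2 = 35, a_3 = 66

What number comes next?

D1: 15  23  31
D2: 8  8
Second differences constant at 8.
31 + 8 = 39;  66 + 39 = 105

105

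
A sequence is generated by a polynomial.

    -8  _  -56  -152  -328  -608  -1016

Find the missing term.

Using the last 5 terms:
First differences: -96  -176  -280  -408
Second differences: -80  -104  -128
Third differences: -24  -24
Constant third difference = -24.
Extend backward: -80 + 24 = -56;  -96 + 56 = -40;  -56 + 40 = -16

-16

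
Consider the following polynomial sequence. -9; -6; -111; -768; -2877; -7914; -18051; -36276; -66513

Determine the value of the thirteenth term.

3 , -105 , -657 , -2109 , -5037 , -10137 , -18225 , -30237
-108 , -552 , -1452 , -2928 , -5100 , -8088 , -12012
-444 , -900 , -1476 , -2172 , -2988 , -3924
-456 , -576 , -696 , -816 , -936
-120 , -120 , -120 , -120
Fifth differences constant at -120.
-936 − 120 = -1056;  -3924 − 1056 = -4980;  -12012 − 4980 = -16992;  -30237 − 16992 = -47229;  -66513 − 47229 = -113742
-1056 − 120 = -1176;  -4980 − 1176 = -6156;  -16992 − 6156 = -23148;  -47229 − 23148 = -70377;  -113742 − 70377 = -184119
-1176 − 120 = -1296;  -6156 − 1296 = -7452;  -23148 − 7452 = -30600;  -70377 − 30600 = -100977;  -184119 − 100977 = -285096
-1296 − 120 = -1416;  -7452 − 1416 = -8868;  -30600 − 8868 = -39468;  -100977 − 39468 = -140445;  -285096 − 140445 = -425541

-425541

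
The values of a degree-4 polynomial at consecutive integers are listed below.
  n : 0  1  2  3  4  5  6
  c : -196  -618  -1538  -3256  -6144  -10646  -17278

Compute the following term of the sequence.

-422, -920, -1718, -2888, -4502, -6632
-498, -798, -1170, -1614, -2130
-300, -372, -444, -516
-72, -72, -72
Constant fourth difference = -72, so extend:
-516 − 72 = -588;  -2130 − 588 = -2718;  -6632 − 2718 = -9350;  -17278 − 9350 = -26628

-26628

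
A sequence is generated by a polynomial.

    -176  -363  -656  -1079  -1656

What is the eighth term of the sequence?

-4551

D1: -187  -293  -423  -577
D2: -106  -130  -154
D3: -24  -24
The third differences are constant (-24).
-154 − 24 = -178;  -577 − 178 = -755;  -1656 − 755 = -2411
-178 − 24 = -202;  -755 − 202 = -957;  -2411 − 957 = -3368
-202 − 24 = -226;  -957 − 226 = -1183;  -3368 − 1183 = -4551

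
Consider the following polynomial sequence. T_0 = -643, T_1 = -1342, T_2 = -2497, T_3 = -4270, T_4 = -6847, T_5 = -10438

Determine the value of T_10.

-699, -1155, -1773, -2577, -3591
-456, -618, -804, -1014
-162, -186, -210
-24, -24
Constant fourth difference = -24, so extend:
-210 − 24 = -234;  -1014 − 234 = -1248;  -3591 − 1248 = -4839;  -10438 − 4839 = -15277
-234 − 24 = -258;  -1248 − 258 = -1506;  -4839 − 1506 = -6345;  -15277 − 6345 = -21622
-258 − 24 = -282;  -1506 − 282 = -1788;  -6345 − 1788 = -8133;  -21622 − 8133 = -29755
-282 − 24 = -306;  -1788 − 306 = -2094;  -8133 − 2094 = -10227;  -29755 − 10227 = -39982
-306 − 24 = -330;  -2094 − 330 = -2424;  -10227 − 2424 = -12651;  -39982 − 12651 = -52633

-52633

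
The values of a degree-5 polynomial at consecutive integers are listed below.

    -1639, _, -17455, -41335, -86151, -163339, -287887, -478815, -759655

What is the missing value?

Using the last 7 terms:
D1: -23880, -44816, -77188, -124548, -190928, -280840
D2: -20936, -32372, -47360, -66380, -89912
D3: -11436, -14988, -19020, -23532
D4: -3552, -4032, -4512
D5: -480, -480
Constant fifth difference = -480.
Extend backward: -3552 + 480 = -3072;  -11436 + 3072 = -8364;  -20936 + 8364 = -12572;  -23880 + 12572 = -11308;  -17455 + 11308 = -6147

-6147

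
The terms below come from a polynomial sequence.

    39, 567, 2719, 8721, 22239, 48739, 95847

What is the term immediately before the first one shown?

-11

First differences: 528  2152  6002  13518  26500  47108
Second differences: 1624  3850  7516  12982  20608
Third differences: 2226  3666  5466  7626
Fourth differences: 1440  1800  2160
Fifth differences: 360  360
The fifth differences are constant at 360.
Work back: 1440 − 360 = 1080;  2226 − 1080 = 1146;  1624 − 1146 = 478;  528 − 478 = 50;  39 − 50 = -11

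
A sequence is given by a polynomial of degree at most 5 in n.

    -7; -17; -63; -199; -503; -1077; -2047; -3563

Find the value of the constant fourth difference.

-24

First differences: -10, -46, -136, -304, -574, -970, -1516
Second differences: -36, -90, -168, -270, -396, -546
Third differences: -54, -78, -102, -126, -150
Fourth differences: -24, -24, -24, -24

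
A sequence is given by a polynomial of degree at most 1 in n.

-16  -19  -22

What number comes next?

-25

Δ: -3, -3
First differences constant at -3.
-22 − 3 = -25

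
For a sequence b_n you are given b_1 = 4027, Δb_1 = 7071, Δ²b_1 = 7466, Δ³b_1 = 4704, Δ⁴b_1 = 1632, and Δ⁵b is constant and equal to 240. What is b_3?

Build the table forward from the leading diagonal:
D5: 240, 240, 240
D4: 1632, 1872, 2112
D3: 4704, 6336, 8208
D2: 7466, 12170, 18506
D1: 7071, 14537, 26707
b: 4027, 11098, 25635

25635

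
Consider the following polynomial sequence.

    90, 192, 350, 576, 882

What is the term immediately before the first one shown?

Δ: 102, 158, 226, 306
Δ²: 56, 68, 80
Δ³: 12, 12
The third differences are constant at 12.
Work back: 56 − 12 = 44;  102 − 44 = 58;  90 − 58 = 32

32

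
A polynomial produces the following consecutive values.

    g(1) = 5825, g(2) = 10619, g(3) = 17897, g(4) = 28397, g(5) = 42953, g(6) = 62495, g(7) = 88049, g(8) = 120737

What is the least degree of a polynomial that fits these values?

4

D1: 4794, 7278, 10500, 14556, 19542, 25554, 32688
D2: 2484, 3222, 4056, 4986, 6012, 7134
D3: 738, 834, 930, 1026, 1122
D4: 96, 96, 96, 96
The fourth differences are constant, so the polynomial has degree 4.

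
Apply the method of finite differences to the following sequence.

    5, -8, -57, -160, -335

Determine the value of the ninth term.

-2115

First differences: -13, -49, -103, -175
Second differences: -36, -54, -72
Third differences: -18, -18
The third differences are constant (-18).
-72 − 18 = -90;  -175 − 90 = -265;  -335 − 265 = -600
-90 − 18 = -108;  -265 − 108 = -373;  -600 − 373 = -973
-108 − 18 = -126;  -373 − 126 = -499;  -973 − 499 = -1472
-126 − 18 = -144;  -499 − 144 = -643;  -1472 − 643 = -2115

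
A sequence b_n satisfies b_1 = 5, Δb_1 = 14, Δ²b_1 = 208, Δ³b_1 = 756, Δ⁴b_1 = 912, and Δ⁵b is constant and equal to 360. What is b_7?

34169

Build the table forward from the leading diagonal:
Fifth differences: 360, 360, 360, 360, 360, 360, 360
Fourth differences: 912, 1272, 1632, 1992, 2352, 2712, 3072
Third differences: 756, 1668, 2940, 4572, 6564, 8916, 11628
Second differences: 208, 964, 2632, 5572, 10144, 16708, 25624
First differences: 14, 222, 1186, 3818, 9390, 19534, 36242
b: 5, 19, 241, 1427, 5245, 14635, 34169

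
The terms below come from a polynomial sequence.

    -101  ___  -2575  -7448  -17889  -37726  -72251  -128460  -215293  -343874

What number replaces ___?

-666

Using the last 8 terms:
Δ: -4873, -10441, -19837, -34525, -56209, -86833, -128581
Δ²: -5568, -9396, -14688, -21684, -30624, -41748
Δ³: -3828, -5292, -6996, -8940, -11124
Δ⁴: -1464, -1704, -1944, -2184
Δ⁵: -240, -240, -240
Constant fifth difference = -240.
Extend backward: -1464 + 240 = -1224;  -3828 + 1224 = -2604;  -5568 + 2604 = -2964;  -4873 + 2964 = -1909;  -2575 + 1909 = -666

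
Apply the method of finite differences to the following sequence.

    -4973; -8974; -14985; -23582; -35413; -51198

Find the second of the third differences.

-648

Δ: -4001, -6011, -8597, -11831, -15785
Δ²: -2010, -2586, -3234, -3954
Δ³: -576, -648, -720
Δ⁴: -72, -72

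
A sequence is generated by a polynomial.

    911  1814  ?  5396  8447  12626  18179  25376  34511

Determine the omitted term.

3251

Using the last 6 terms:
D1: 3051, 4179, 5553, 7197, 9135
D2: 1128, 1374, 1644, 1938
D3: 246, 270, 294
D4: 24, 24
Constant fourth difference = 24.
Extend backward: 246 − 24 = 222;  1128 − 222 = 906;  3051 − 906 = 2145;  5396 − 2145 = 3251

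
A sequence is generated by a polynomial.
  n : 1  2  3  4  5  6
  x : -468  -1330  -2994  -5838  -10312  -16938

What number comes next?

-862 , -1664 , -2844 , -4474 , -6626
-802 , -1180 , -1630 , -2152
-378 , -450 , -522
-72 , -72
Constant fourth difference = -72, so extend:
-522 − 72 = -594;  -2152 − 594 = -2746;  -6626 − 2746 = -9372;  -16938 − 9372 = -26310

-26310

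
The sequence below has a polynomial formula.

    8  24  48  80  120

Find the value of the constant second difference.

8

Δ: 16, 24, 32, 40
Δ²: 8, 8, 8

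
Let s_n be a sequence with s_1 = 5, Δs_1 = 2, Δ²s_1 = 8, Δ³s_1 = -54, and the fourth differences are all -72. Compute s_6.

Build the table forward from the leading diagonal:
Fourth differences: -72  -72  -72  -72  -72  -72
Third differences: -54  -126  -198  -270  -342  -414
Second differences: 8  -46  -172  -370  -640  -982
First differences: 2  10  -36  -208  -578  -1218
s: 5  7  17  -19  -227  -805

-805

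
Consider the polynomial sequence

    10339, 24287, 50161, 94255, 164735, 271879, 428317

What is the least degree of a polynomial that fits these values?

5

Δ: 13948, 25874, 44094, 70480, 107144, 156438
Δ²: 11926, 18220, 26386, 36664, 49294
Δ³: 6294, 8166, 10278, 12630
Δ⁴: 1872, 2112, 2352
Δ⁵: 240, 240
The fifth differences are constant, so the polynomial has degree 5.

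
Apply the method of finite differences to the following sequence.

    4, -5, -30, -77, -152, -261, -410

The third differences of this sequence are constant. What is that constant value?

-6

D1: -9, -25, -47, -75, -109, -149
D2: -16, -22, -28, -34, -40
D3: -6, -6, -6, -6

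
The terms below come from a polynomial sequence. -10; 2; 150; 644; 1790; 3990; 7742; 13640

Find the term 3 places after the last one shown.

51590

12, 148, 494, 1146, 2200, 3752, 5898
136, 346, 652, 1054, 1552, 2146
210, 306, 402, 498, 594
96, 96, 96, 96
The fourth differences are constant (96).
594 + 96 = 690;  2146 + 690 = 2836;  5898 + 2836 = 8734;  13640 + 8734 = 22374
690 + 96 = 786;  2836 + 786 = 3622;  8734 + 3622 = 12356;  22374 + 12356 = 34730
786 + 96 = 882;  3622 + 882 = 4504;  12356 + 4504 = 16860;  34730 + 16860 = 51590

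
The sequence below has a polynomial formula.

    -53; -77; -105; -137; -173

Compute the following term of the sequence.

-213

D1: -24 , -28 , -32 , -36
D2: -4 , -4 , -4
Constant second difference = -4, so extend:
-36 − 4 = -40;  -173 − 40 = -213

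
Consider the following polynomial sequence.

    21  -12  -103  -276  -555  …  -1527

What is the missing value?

-964

Using the first 5 terms:
Δ: -33  -91  -173  -279
Δ²: -58  -82  -106
Δ³: -24  -24
Constant third difference = -24.
Extend forward: -106 − 24 = -130;  -279 − 130 = -409;  -555 − 409 = -964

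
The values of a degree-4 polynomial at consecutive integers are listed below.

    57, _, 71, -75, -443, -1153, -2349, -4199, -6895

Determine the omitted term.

Using the last 7 terms:
First differences: -146  -368  -710  -1196  -1850  -2696
Second differences: -222  -342  -486  -654  -846
Third differences: -120  -144  -168  -192
Fourth differences: -24  -24  -24
Constant fourth difference = -24.
Extend backward: -120 + 24 = -96;  -222 + 96 = -126;  -146 + 126 = -20;  71 + 20 = 91

91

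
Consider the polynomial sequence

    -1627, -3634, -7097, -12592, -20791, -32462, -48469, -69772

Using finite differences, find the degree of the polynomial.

4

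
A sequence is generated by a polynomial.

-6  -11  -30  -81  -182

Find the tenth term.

-2067

First differences: -5 , -19 , -51 , -101
Second differences: -14 , -32 , -50
Third differences: -18 , -18
The third differences are constant (-18).
-50 − 18 = -68;  -101 − 68 = -169;  -182 − 169 = -351
-68 − 18 = -86;  -169 − 86 = -255;  -351 − 255 = -606
-86 − 18 = -104;  -255 − 104 = -359;  -606 − 359 = -965
-104 − 18 = -122;  -359 − 122 = -481;  -965 − 481 = -1446
-122 − 18 = -140;  -481 − 140 = -621;  -1446 − 621 = -2067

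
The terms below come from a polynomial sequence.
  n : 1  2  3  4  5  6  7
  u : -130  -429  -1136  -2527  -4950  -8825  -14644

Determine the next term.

-22971

D1: -299 , -707 , -1391 , -2423 , -3875 , -5819
D2: -408 , -684 , -1032 , -1452 , -1944
D3: -276 , -348 , -420 , -492
D4: -72 , -72 , -72
The fourth differences are constant (-72).
-492 − 72 = -564;  -1944 − 564 = -2508;  -5819 − 2508 = -8327;  -14644 − 8327 = -22971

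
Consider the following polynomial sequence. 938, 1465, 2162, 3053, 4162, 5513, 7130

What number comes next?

First differences: 527, 697, 891, 1109, 1351, 1617
Second differences: 170, 194, 218, 242, 266
Third differences: 24, 24, 24, 24
Constant third difference = 24, so extend:
266 + 24 = 290;  1617 + 290 = 1907;  7130 + 1907 = 9037

9037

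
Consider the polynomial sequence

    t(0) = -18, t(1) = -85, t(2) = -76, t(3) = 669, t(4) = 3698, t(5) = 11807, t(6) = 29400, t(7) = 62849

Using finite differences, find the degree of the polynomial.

5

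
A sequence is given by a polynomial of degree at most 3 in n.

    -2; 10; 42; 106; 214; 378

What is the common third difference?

12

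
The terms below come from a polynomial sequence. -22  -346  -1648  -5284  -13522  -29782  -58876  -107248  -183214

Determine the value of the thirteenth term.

-1008298

-324  -1302  -3636  -8238  -16260  -29094  -48372  -75966
-978  -2334  -4602  -8022  -12834  -19278  -27594
-1356  -2268  -3420  -4812  -6444  -8316
-912  -1152  -1392  -1632  -1872
-240  -240  -240  -240
Fifth differences constant at -240.
-1872 − 240 = -2112;  -8316 − 2112 = -10428;  -27594 − 10428 = -38022;  -75966 − 38022 = -113988;  -183214 − 113988 = -297202
-2112 − 240 = -2352;  -10428 − 2352 = -12780;  -38022 − 12780 = -50802;  -113988 − 50802 = -164790;  -297202 − 164790 = -461992
-2352 − 240 = -2592;  -12780 − 2592 = -15372;  -50802 − 15372 = -66174;  -164790 − 66174 = -230964;  -461992 − 230964 = -692956
-2592 − 240 = -2832;  -15372 − 2832 = -18204;  -66174 − 18204 = -84378;  -230964 − 84378 = -315342;  -692956 − 315342 = -1008298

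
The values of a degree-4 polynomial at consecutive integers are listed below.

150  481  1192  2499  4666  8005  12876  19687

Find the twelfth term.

D1: 331 , 711 , 1307 , 2167 , 3339 , 4871 , 6811
D2: 380 , 596 , 860 , 1172 , 1532 , 1940
D3: 216 , 264 , 312 , 360 , 408
D4: 48 , 48 , 48 , 48
The fourth differences are constant (48).
408 + 48 = 456;  1940 + 456 = 2396;  6811 + 2396 = 9207;  19687 + 9207 = 28894
456 + 48 = 504;  2396 + 504 = 2900;  9207 + 2900 = 12107;  28894 + 12107 = 41001
504 + 48 = 552;  2900 + 552 = 3452;  12107 + 3452 = 15559;  41001 + 15559 = 56560
552 + 48 = 600;  3452 + 600 = 4052;  15559 + 4052 = 19611;  56560 + 19611 = 76171

76171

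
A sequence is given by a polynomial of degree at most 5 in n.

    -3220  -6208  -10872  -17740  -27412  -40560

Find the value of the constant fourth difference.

First differences: -2988, -4664, -6868, -9672, -13148
Second differences: -1676, -2204, -2804, -3476
Third differences: -528, -600, -672
Fourth differences: -72, -72

-72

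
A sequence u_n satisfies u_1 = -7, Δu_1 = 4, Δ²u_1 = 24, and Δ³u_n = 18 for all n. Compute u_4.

Build the table forward from the leading diagonal:
Third differences: 18, 18, 18, 18
Second differences: 24, 42, 60, 78
First differences: 4, 28, 70, 130
u: -7, -3, 25, 95

95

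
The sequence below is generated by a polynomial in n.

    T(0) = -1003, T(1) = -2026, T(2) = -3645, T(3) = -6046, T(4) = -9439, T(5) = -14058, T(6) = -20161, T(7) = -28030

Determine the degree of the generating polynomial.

First differences: -1023, -1619, -2401, -3393, -4619, -6103, -7869
Second differences: -596, -782, -992, -1226, -1484, -1766
Third differences: -186, -210, -234, -258, -282
Fourth differences: -24, -24, -24, -24
The fourth differences are constant, so the polynomial has degree 4.

4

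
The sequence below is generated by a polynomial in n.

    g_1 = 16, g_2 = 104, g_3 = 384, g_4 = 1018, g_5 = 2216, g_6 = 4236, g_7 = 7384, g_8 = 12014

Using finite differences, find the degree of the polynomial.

D1: 88, 280, 634, 1198, 2020, 3148, 4630
D2: 192, 354, 564, 822, 1128, 1482
D3: 162, 210, 258, 306, 354
D4: 48, 48, 48, 48
The fourth differences are constant, so the polynomial has degree 4.

4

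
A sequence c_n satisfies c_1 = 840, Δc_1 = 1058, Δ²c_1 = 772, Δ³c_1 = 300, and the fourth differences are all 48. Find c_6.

17090

Build the table forward from the leading diagonal:
D4: 48  48  48  48  48  48
D3: 300  348  396  444  492  540
D2: 772  1072  1420  1816  2260  2752
D1: 1058  1830  2902  4322  6138  8398
c: 840  1898  3728  6630  10952  17090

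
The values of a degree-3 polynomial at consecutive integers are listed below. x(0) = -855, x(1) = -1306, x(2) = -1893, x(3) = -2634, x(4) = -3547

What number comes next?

-4650

Δ: -451, -587, -741, -913
Δ²: -136, -154, -172
Δ³: -18, -18
Constant third difference = -18, so extend:
-172 − 18 = -190;  -913 − 190 = -1103;  -3547 − 1103 = -4650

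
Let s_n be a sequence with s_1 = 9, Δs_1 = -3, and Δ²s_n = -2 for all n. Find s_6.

Build the table forward from the leading diagonal:
Second differences: -2, -2, -2, -2, -2, -2
First differences: -3, -5, -7, -9, -11, -13
s: 9, 6, 1, -6, -15, -26

-26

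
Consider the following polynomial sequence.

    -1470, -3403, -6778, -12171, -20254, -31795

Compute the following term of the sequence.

Δ: -1933, -3375, -5393, -8083, -11541
Δ²: -1442, -2018, -2690, -3458
Δ³: -576, -672, -768
Δ⁴: -96, -96
The fourth differences are constant (-96).
-768 − 96 = -864;  -3458 − 864 = -4322;  -11541 − 4322 = -15863;  -31795 − 15863 = -47658

-47658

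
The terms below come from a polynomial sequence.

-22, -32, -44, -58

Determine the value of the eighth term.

-134

D1: -10, -12, -14
D2: -2, -2
The second differences are constant (-2).
-14 − 2 = -16;  -58 − 16 = -74
-16 − 2 = -18;  -74 − 18 = -92
-18 − 2 = -20;  -92 − 20 = -112
-20 − 2 = -22;  -112 − 22 = -134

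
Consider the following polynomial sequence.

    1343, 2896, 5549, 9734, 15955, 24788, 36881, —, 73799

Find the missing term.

Using the first 7 terms:
Δ: 1553, 2653, 4185, 6221, 8833, 12093
Δ²: 1100, 1532, 2036, 2612, 3260
Δ³: 432, 504, 576, 648
Δ⁴: 72, 72, 72
Constant fourth difference = 72.
Extend forward: 648 + 72 = 720;  3260 + 720 = 3980;  12093 + 3980 = 16073;  36881 + 16073 = 52954

52954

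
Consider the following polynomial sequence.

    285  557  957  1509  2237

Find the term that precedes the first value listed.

272, 400, 552, 728
128, 152, 176
24, 24
The third differences are constant at 24.
Work back: 128 − 24 = 104;  272 − 104 = 168;  285 − 168 = 117

117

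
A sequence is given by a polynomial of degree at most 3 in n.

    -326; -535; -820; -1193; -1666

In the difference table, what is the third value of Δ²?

-100

First differences: -209, -285, -373, -473
Second differences: -76, -88, -100
Third differences: -12, -12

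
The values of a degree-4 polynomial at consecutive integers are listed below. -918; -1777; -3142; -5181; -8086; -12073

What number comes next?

D1: -859 , -1365 , -2039 , -2905 , -3987
D2: -506 , -674 , -866 , -1082
D3: -168 , -192 , -216
D4: -24 , -24
Fourth differences constant at -24.
-216 − 24 = -240;  -1082 − 240 = -1322;  -3987 − 1322 = -5309;  -12073 − 5309 = -17382

-17382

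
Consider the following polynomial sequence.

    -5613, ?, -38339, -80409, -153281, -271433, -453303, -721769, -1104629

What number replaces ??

-16073

Using the last 7 terms:
D1: -42070, -72872, -118152, -181870, -268466, -382860
D2: -30802, -45280, -63718, -86596, -114394
D3: -14478, -18438, -22878, -27798
D4: -3960, -4440, -4920
D5: -480, -480
Constant fifth difference = -480.
Extend backward: -3960 + 480 = -3480;  -14478 + 3480 = -10998;  -30802 + 10998 = -19804;  -42070 + 19804 = -22266;  -38339 + 22266 = -16073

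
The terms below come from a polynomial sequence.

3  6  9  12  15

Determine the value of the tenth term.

Δ: 3  3  3  3
The first differences are constant (3).
15 + 3 = 18
18 + 3 = 21
21 + 3 = 24
24 + 3 = 27
27 + 3 = 30

30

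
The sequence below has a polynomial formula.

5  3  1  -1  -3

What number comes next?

Δ: -2, -2, -2, -2
The first differences are constant (-2).
-3 − 2 = -5

-5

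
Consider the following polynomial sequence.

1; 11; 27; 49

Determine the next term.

77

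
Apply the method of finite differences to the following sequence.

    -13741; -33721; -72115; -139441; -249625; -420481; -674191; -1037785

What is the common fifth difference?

D1: -19980, -38394, -67326, -110184, -170856, -253710, -363594
D2: -18414, -28932, -42858, -60672, -82854, -109884
D3: -10518, -13926, -17814, -22182, -27030
D4: -3408, -3888, -4368, -4848
D5: -480, -480, -480

-480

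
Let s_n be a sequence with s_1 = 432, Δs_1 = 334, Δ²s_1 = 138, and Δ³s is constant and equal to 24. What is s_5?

Build the table forward from the leading diagonal:
Third differences: 24  24  24  24  24
Second differences: 138  162  186  210  234
First differences: 334  472  634  820  1030
s: 432  766  1238  1872  2692

2692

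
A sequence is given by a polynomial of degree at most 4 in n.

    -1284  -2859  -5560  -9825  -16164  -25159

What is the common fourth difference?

-72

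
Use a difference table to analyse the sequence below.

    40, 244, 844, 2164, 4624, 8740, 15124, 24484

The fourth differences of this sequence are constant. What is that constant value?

96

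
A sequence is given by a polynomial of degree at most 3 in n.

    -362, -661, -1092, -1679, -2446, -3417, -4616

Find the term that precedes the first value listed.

D1: -299, -431, -587, -767, -971, -1199
D2: -132, -156, -180, -204, -228
D3: -24, -24, -24, -24
The third differences are constant at -24.
Work back: -132 + 24 = -108;  -299 + 108 = -191;  -362 + 191 = -171

-171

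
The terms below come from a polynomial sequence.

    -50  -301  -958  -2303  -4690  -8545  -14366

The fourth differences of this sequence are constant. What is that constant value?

-72

D1: -251, -657, -1345, -2387, -3855, -5821
D2: -406, -688, -1042, -1468, -1966
D3: -282, -354, -426, -498
D4: -72, -72, -72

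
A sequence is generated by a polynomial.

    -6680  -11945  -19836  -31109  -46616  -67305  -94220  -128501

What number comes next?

D1: -5265, -7891, -11273, -15507, -20689, -26915, -34281
D2: -2626, -3382, -4234, -5182, -6226, -7366
D3: -756, -852, -948, -1044, -1140
D4: -96, -96, -96, -96
Fourth differences constant at -96.
-1140 − 96 = -1236;  -7366 − 1236 = -8602;  -34281 − 8602 = -42883;  -128501 − 42883 = -171384

-171384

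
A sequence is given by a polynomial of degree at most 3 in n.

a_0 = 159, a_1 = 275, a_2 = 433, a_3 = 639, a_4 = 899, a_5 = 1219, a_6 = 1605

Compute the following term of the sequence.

First differences: 116, 158, 206, 260, 320, 386
Second differences: 42, 48, 54, 60, 66
Third differences: 6, 6, 6, 6
The third differences are constant (6).
66 + 6 = 72;  386 + 72 = 458;  1605 + 458 = 2063

2063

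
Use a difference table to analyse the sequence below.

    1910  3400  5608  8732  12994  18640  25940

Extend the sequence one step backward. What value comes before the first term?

964

Δ: 1490, 2208, 3124, 4262, 5646, 7300
Δ²: 718, 916, 1138, 1384, 1654
Δ³: 198, 222, 246, 270
Δ⁴: 24, 24, 24
The fourth differences are constant at 24.
Work back: 198 − 24 = 174;  718 − 174 = 544;  1490 − 544 = 946;  1910 − 946 = 964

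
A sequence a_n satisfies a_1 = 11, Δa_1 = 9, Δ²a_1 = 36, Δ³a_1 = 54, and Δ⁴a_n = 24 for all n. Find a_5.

503

Build the table forward from the leading diagonal:
D4: 24  24  24  24  24
D3: 54  78  102  126  150
D2: 36  90  168  270  396
D1: 9  45  135  303  573
a: 11  20  65  200  503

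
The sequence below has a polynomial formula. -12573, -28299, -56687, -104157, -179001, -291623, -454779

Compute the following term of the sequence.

-683817

Δ: -15726  -28388  -47470  -74844  -112622  -163156
Δ²: -12662  -19082  -27374  -37778  -50534
Δ³: -6420  -8292  -10404  -12756
Δ⁴: -1872  -2112  -2352
Δ⁵: -240  -240
Constant fifth difference = -240, so extend:
-2352 − 240 = -2592;  -12756 − 2592 = -15348;  -50534 − 15348 = -65882;  -163156 − 65882 = -229038;  -454779 − 229038 = -683817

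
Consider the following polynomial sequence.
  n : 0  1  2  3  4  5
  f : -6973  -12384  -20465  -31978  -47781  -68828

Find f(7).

-130950

-5411, -8081, -11513, -15803, -21047
-2670, -3432, -4290, -5244
-762, -858, -954
-96, -96
Fourth differences constant at -96.
-954 − 96 = -1050;  -5244 − 1050 = -6294;  -21047 − 6294 = -27341;  -68828 − 27341 = -96169
-1050 − 96 = -1146;  -6294 − 1146 = -7440;  -27341 − 7440 = -34781;  -96169 − 34781 = -130950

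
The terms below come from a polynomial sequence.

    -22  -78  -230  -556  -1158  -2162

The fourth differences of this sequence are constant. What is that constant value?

First differences: -56, -152, -326, -602, -1004
Second differences: -96, -174, -276, -402
Third differences: -78, -102, -126
Fourth differences: -24, -24

-24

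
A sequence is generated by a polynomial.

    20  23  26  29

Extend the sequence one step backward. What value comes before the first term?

First differences: 3  3  3
The first differences are constant at 3.
Work back: 20 − 3 = 17

17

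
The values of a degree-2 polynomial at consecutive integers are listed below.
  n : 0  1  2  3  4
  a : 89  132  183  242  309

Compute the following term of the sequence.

384

D1: 43, 51, 59, 67
D2: 8, 8, 8
The second differences are constant (8).
67 + 8 = 75;  309 + 75 = 384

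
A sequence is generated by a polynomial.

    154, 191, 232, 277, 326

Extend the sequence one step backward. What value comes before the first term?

First differences: 37, 41, 45, 49
Second differences: 4, 4, 4
The second differences are constant at 4.
Work back: 37 − 4 = 33;  154 − 33 = 121

121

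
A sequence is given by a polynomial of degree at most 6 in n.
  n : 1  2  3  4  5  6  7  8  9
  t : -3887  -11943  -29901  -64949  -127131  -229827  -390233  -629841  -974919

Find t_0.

-921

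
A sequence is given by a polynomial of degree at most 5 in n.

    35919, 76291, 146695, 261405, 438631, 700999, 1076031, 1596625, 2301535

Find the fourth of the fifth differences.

480

D1: 40372, 70404, 114710, 177226, 262368, 375032, 520594, 704910
D2: 30032, 44306, 62516, 85142, 112664, 145562, 184316
D3: 14274, 18210, 22626, 27522, 32898, 38754
D4: 3936, 4416, 4896, 5376, 5856
D5: 480, 480, 480, 480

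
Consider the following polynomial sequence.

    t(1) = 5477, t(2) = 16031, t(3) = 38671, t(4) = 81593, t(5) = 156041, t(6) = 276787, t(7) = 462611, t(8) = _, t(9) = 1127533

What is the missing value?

736781

Using the first 7 terms:
D1: 10554  22640  42922  74448  120746  185824
D2: 12086  20282  31526  46298  65078
D3: 8196  11244  14772  18780
D4: 3048  3528  4008
D5: 480  480
Constant fifth difference = 480.
Extend forward: 4008 + 480 = 4488;  18780 + 4488 = 23268;  65078 + 23268 = 88346;  185824 + 88346 = 274170;  462611 + 274170 = 736781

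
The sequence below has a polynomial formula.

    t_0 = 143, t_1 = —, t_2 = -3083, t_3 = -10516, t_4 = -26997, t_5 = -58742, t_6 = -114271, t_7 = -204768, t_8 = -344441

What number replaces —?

Using the last 7 terms:
D1: -7433, -16481, -31745, -55529, -90497, -139673
D2: -9048, -15264, -23784, -34968, -49176
D3: -6216, -8520, -11184, -14208
D4: -2304, -2664, -3024
D5: -360, -360
Constant fifth difference = -360.
Extend backward: -2304 + 360 = -1944;  -6216 + 1944 = -4272;  -9048 + 4272 = -4776;  -7433 + 4776 = -2657;  -3083 + 2657 = -426

-426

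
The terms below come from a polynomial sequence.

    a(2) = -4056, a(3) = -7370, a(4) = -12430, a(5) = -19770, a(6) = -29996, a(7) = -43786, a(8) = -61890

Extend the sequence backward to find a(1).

-2026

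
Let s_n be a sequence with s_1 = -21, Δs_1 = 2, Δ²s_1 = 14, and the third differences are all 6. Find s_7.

321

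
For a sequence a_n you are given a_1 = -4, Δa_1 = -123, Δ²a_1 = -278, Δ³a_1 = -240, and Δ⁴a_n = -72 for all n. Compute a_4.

Build the table forward from the leading diagonal:
Fourth differences: -72, -72, -72, -72
Third differences: -240, -312, -384, -456
Second differences: -278, -518, -830, -1214
First differences: -123, -401, -919, -1749
a: -4, -127, -528, -1447

-1447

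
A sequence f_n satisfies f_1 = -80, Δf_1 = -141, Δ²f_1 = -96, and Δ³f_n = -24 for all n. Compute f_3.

-458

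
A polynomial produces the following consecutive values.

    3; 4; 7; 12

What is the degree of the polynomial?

1, 3, 5
2, 2
The second differences are constant, so the polynomial has degree 2.

2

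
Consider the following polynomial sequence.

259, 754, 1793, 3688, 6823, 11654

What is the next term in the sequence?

18709

495 , 1039 , 1895 , 3135 , 4831
544 , 856 , 1240 , 1696
312 , 384 , 456
72 , 72
Constant fourth difference = 72, so extend:
456 + 72 = 528;  1696 + 528 = 2224;  4831 + 2224 = 7055;  11654 + 7055 = 18709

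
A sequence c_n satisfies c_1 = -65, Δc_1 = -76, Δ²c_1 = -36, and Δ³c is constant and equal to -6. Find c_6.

-865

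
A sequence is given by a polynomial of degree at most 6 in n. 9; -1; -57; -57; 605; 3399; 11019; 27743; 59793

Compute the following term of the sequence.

-10, -56, 0, 662, 2794, 7620, 16724, 32050
-46, 56, 662, 2132, 4826, 9104, 15326
102, 606, 1470, 2694, 4278, 6222
504, 864, 1224, 1584, 1944
360, 360, 360, 360
Fifth differences constant at 360.
1944 + 360 = 2304;  6222 + 2304 = 8526;  15326 + 8526 = 23852;  32050 + 23852 = 55902;  59793 + 55902 = 115695

115695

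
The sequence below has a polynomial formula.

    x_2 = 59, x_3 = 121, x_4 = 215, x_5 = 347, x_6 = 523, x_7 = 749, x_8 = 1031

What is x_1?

23

First differences: 62  94  132  176  226  282
Second differences: 32  38  44  50  56
Third differences: 6  6  6  6
The third differences are constant at 6.
Work back: 32 − 6 = 26;  62 − 26 = 36;  59 − 36 = 23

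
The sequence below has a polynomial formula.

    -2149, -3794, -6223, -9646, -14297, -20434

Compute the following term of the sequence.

-1645, -2429, -3423, -4651, -6137
-784, -994, -1228, -1486
-210, -234, -258
-24, -24
Fourth differences constant at -24.
-258 − 24 = -282;  -1486 − 282 = -1768;  -6137 − 1768 = -7905;  -20434 − 7905 = -28339

-28339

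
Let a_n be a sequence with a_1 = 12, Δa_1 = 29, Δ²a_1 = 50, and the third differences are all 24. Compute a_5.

Build the table forward from the leading diagonal:
D3: 24, 24, 24, 24, 24
D2: 50, 74, 98, 122, 146
D1: 29, 79, 153, 251, 373
a: 12, 41, 120, 273, 524

524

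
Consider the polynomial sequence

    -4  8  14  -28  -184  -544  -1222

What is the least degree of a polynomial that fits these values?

4

Δ: 12, 6, -42, -156, -360, -678
Δ²: -6, -48, -114, -204, -318
Δ³: -42, -66, -90, -114
Δ⁴: -24, -24, -24
The fourth differences are constant, so the polynomial has degree 4.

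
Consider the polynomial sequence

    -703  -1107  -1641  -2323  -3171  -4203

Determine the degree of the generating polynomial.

3

First differences: -404, -534, -682, -848, -1032
Second differences: -130, -148, -166, -184
Third differences: -18, -18, -18
The third differences are constant, so the polynomial has degree 3.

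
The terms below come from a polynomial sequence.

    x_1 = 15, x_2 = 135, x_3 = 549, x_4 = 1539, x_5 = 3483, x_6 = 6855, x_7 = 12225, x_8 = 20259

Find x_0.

3

D1: 120  414  990  1944  3372  5370  8034
D2: 294  576  954  1428  1998  2664
D3: 282  378  474  570  666
D4: 96  96  96  96
The fourth differences are constant at 96.
Work back: 282 − 96 = 186;  294 − 186 = 108;  120 − 108 = 12;  15 − 12 = 3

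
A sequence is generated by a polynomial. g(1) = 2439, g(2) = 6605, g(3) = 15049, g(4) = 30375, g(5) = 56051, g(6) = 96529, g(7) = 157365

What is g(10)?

4166 , 8444 , 15326 , 25676 , 40478 , 60836
4278 , 6882 , 10350 , 14802 , 20358
2604 , 3468 , 4452 , 5556
864 , 984 , 1104
120 , 120
Fifth differences constant at 120.
1104 + 120 = 1224;  5556 + 1224 = 6780;  20358 + 6780 = 27138;  60836 + 27138 = 87974;  157365 + 87974 = 245339
1224 + 120 = 1344;  6780 + 1344 = 8124;  27138 + 8124 = 35262;  87974 + 35262 = 123236;  245339 + 123236 = 368575
1344 + 120 = 1464;  8124 + 1464 = 9588;  35262 + 9588 = 44850;  123236 + 44850 = 168086;  368575 + 168086 = 536661

536661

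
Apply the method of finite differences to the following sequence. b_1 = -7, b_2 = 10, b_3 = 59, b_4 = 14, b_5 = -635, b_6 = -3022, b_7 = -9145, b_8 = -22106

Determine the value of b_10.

-87910

17  49  -45  -649  -2387  -6123  -12961
32  -94  -604  -1738  -3736  -6838
-126  -510  -1134  -1998  -3102
-384  -624  -864  -1104
-240  -240  -240
Constant fifth difference = -240, so extend:
-1104 − 240 = -1344;  -3102 − 1344 = -4446;  -6838 − 4446 = -11284;  -12961 − 11284 = -24245;  -22106 − 24245 = -46351
-1344 − 240 = -1584;  -4446 − 1584 = -6030;  -11284 − 6030 = -17314;  -24245 − 17314 = -41559;  -46351 − 41559 = -87910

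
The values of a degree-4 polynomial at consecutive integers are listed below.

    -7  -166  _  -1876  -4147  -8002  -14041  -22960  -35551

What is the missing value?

Using the last 6 terms:
D1: -2271  -3855  -6039  -8919  -12591
D2: -1584  -2184  -2880  -3672
D3: -600  -696  -792
D4: -96  -96
Constant fourth difference = -96.
Extend backward: -600 + 96 = -504;  -1584 + 504 = -1080;  -2271 + 1080 = -1191;  -1876 + 1191 = -685

-685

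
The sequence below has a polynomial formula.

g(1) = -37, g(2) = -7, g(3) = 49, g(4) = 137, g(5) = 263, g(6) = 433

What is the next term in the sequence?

653

D1: 30, 56, 88, 126, 170
D2: 26, 32, 38, 44
D3: 6, 6, 6
Constant third difference = 6, so extend:
44 + 6 = 50;  170 + 50 = 220;  433 + 220 = 653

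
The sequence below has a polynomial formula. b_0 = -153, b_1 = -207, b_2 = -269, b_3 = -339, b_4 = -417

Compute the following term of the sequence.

D1: -54, -62, -70, -78
D2: -8, -8, -8
Second differences constant at -8.
-78 − 8 = -86;  -417 − 86 = -503

-503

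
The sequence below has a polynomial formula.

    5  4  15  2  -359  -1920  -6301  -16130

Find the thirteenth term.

-339775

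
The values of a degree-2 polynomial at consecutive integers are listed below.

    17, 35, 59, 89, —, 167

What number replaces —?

125

Using the first 4 terms:
D1: 18, 24, 30
D2: 6, 6
Constant second difference = 6.
Extend forward: 30 + 6 = 36;  89 + 36 = 125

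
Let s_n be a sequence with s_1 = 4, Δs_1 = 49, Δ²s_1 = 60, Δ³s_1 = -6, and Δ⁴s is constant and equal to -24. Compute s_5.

Build the table forward from the leading diagonal:
Δ⁴: -24, -24, -24, -24, -24
Δ³: -6, -30, -54, -78, -102
Δ²: 60, 54, 24, -30, -108
Δ: 49, 109, 163, 187, 157
s: 4, 53, 162, 325, 512

512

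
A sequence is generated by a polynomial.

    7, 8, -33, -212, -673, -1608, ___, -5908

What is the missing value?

Using the first 6 terms:
D1: 1  -41  -179  -461  -935
D2: -42  -138  -282  -474
D3: -96  -144  -192
D4: -48  -48
Constant fourth difference = -48.
Extend forward: -192 − 48 = -240;  -474 − 240 = -714;  -935 − 714 = -1649;  -1608 − 1649 = -3257

-3257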